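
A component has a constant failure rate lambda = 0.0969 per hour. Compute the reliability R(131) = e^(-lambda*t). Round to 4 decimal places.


lambda = 0.0969
t = 131
lambda * t = 12.6939
R(t) = e^(-12.6939)
R(t) = 0.0

0.0


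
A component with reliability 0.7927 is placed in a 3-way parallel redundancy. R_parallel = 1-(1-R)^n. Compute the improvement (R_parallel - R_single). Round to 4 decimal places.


R_single = 0.7927, n = 3
1 - R_single = 0.2073
(1 - R_single)^n = 0.2073^3 = 0.0089
R_parallel = 1 - 0.0089 = 0.9911
Improvement = 0.9911 - 0.7927
Improvement = 0.1984

0.1984


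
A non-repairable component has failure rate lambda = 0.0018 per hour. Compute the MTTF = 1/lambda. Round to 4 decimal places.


lambda = 0.0018
MTTF = 1 / 0.0018
MTTF = 555.5556

555.5556


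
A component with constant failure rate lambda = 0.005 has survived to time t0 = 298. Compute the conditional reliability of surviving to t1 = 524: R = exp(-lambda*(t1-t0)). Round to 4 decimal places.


lambda = 0.005
t0 = 298, t1 = 524
t1 - t0 = 226
lambda * (t1-t0) = 0.005 * 226 = 1.13
R = exp(-1.13)
R = 0.323

0.323


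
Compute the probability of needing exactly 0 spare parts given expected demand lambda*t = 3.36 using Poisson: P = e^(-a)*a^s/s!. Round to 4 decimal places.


a = 3.36, s = 0
e^(-a) = e^(-3.36) = 0.0347
a^s = 3.36^0 = 1.0
s! = 1
P = 0.0347 * 1.0 / 1
P = 0.0347

0.0347


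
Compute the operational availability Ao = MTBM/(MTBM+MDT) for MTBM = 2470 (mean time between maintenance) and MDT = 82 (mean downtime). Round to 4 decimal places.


MTBM = 2470
MDT = 82
MTBM + MDT = 2552
Ao = 2470 / 2552
Ao = 0.9679

0.9679


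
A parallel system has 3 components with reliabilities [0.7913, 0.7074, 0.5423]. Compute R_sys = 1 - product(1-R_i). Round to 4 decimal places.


Components: [0.7913, 0.7074, 0.5423]
(1 - 0.7913) = 0.2087, running product = 0.2087
(1 - 0.7074) = 0.2926, running product = 0.0611
(1 - 0.5423) = 0.4577, running product = 0.0279
Product of (1-R_i) = 0.0279
R_sys = 1 - 0.0279 = 0.9721

0.9721


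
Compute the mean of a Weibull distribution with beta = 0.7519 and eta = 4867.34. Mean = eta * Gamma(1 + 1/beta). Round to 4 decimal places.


beta = 0.7519, eta = 4867.34
1/beta = 1.33
1 + 1/beta = 2.33
Gamma(2.33) = 1.1882
Mean = 4867.34 * 1.1882
Mean = 5783.2104

5783.2104


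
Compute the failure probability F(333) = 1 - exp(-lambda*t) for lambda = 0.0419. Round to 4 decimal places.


lambda = 0.0419, t = 333
lambda * t = 13.9527
exp(-13.9527) = 0.0
F(t) = 1 - 0.0
F(t) = 1.0

1.0


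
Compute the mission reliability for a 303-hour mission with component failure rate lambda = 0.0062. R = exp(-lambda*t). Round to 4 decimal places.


lambda = 0.0062
mission_time = 303
lambda * t = 0.0062 * 303 = 1.8786
R = exp(-1.8786)
R = 0.1528

0.1528


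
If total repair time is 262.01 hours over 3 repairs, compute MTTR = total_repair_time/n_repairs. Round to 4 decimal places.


total_repair_time = 262.01
n_repairs = 3
MTTR = 262.01 / 3
MTTR = 87.3367

87.3367


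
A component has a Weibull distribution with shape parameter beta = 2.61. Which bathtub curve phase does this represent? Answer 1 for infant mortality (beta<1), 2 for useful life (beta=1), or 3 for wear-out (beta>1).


beta = 2.61
Compare beta to 1:
beta < 1 => infant mortality (phase 1)
beta = 1 => useful life (phase 2)
beta > 1 => wear-out (phase 3)
Since beta = 2.61, this is wear-out (increasing failure rate)
Phase = 3

3


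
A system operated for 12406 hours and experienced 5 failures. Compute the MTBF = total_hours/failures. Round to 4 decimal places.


total_hours = 12406
failures = 5
MTBF = 12406 / 5
MTBF = 2481.2

2481.2


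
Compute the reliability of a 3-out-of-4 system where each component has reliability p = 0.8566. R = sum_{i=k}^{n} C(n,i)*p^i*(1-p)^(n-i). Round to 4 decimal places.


k = 3, n = 4, p = 0.8566
i=3: C(4,3)=4 * 0.8566^3 * 0.1434^1 = 0.3605
i=4: C(4,4)=1 * 0.8566^4 * 0.1434^0 = 0.5384
R = sum of terms = 0.8989

0.8989


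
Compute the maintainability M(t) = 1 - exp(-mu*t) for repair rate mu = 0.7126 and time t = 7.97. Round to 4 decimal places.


mu = 0.7126, t = 7.97
mu * t = 0.7126 * 7.97 = 5.6794
exp(-5.6794) = 0.0034
M(t) = 1 - 0.0034
M(t) = 0.9966

0.9966


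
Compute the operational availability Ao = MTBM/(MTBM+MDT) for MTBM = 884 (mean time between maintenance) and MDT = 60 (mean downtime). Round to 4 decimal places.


MTBM = 884
MDT = 60
MTBM + MDT = 944
Ao = 884 / 944
Ao = 0.9364

0.9364


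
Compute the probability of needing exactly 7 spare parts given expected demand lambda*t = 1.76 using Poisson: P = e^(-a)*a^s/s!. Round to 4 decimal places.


a = 1.76, s = 7
e^(-a) = e^(-1.76) = 0.172
a^s = 1.76^7 = 52.3105
s! = 5040
P = 0.172 * 52.3105 / 5040
P = 0.0018

0.0018


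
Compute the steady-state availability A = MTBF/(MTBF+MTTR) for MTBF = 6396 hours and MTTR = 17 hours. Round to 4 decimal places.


MTBF = 6396
MTTR = 17
MTBF + MTTR = 6413
A = 6396 / 6413
A = 0.9973

0.9973


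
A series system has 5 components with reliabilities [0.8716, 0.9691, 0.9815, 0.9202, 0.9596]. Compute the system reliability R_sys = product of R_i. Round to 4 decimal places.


Components: [0.8716, 0.9691, 0.9815, 0.9202, 0.9596]
After component 1 (R=0.8716): product = 0.8716
After component 2 (R=0.9691): product = 0.8447
After component 3 (R=0.9815): product = 0.829
After component 4 (R=0.9202): product = 0.7629
After component 5 (R=0.9596): product = 0.7321
R_sys = 0.7321

0.7321


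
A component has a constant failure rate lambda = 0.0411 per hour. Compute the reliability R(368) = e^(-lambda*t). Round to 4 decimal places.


lambda = 0.0411
t = 368
lambda * t = 15.1248
R(t) = e^(-15.1248)
R(t) = 0.0

0.0


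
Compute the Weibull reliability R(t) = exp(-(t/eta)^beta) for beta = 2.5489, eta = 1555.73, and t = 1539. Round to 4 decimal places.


beta = 2.5489, eta = 1555.73, t = 1539
t/eta = 1539 / 1555.73 = 0.9892
(t/eta)^beta = 0.9892^2.5489 = 0.9728
R(t) = exp(-0.9728)
R(t) = 0.378

0.378


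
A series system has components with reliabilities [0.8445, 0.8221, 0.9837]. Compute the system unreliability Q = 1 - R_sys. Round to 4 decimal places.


Components: [0.8445, 0.8221, 0.9837]
After component 1: product = 0.8445
After component 2: product = 0.6943
After component 3: product = 0.6829
R_sys = 0.6829
Q = 1 - 0.6829 = 0.3171

0.3171


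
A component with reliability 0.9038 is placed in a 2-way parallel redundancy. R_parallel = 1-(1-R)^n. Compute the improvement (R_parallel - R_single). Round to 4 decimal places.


R_single = 0.9038, n = 2
1 - R_single = 0.0962
(1 - R_single)^n = 0.0962^2 = 0.0093
R_parallel = 1 - 0.0093 = 0.9907
Improvement = 0.9907 - 0.9038
Improvement = 0.0869

0.0869


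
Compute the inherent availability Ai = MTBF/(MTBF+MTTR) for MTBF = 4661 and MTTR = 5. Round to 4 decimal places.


MTBF = 4661
MTTR = 5
MTBF + MTTR = 4666
Ai = 4661 / 4666
Ai = 0.9989

0.9989


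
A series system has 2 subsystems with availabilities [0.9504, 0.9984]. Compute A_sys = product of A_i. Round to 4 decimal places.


Subsystems: [0.9504, 0.9984]
After subsystem 1 (A=0.9504): product = 0.9504
After subsystem 2 (A=0.9984): product = 0.9489
A_sys = 0.9489

0.9489


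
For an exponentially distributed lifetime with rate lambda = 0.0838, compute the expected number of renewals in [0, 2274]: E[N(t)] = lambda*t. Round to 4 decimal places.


lambda = 0.0838
t = 2274
E[N(t)] = lambda * t
E[N(t)] = 0.0838 * 2274
E[N(t)] = 190.5612

190.5612


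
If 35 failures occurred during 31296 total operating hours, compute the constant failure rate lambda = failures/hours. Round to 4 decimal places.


failures = 35
total_hours = 31296
lambda = 35 / 31296
lambda = 0.0011

0.0011


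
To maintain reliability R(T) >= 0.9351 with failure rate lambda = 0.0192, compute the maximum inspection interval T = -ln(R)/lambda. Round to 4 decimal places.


R_target = 0.9351
lambda = 0.0192
-ln(0.9351) = 0.0671
T = 0.0671 / 0.0192
T = 3.4949

3.4949


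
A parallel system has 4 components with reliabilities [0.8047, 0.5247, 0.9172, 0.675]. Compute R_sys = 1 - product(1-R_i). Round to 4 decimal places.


Components: [0.8047, 0.5247, 0.9172, 0.675]
(1 - 0.8047) = 0.1953, running product = 0.1953
(1 - 0.5247) = 0.4753, running product = 0.0928
(1 - 0.9172) = 0.0828, running product = 0.0077
(1 - 0.675) = 0.325, running product = 0.0025
Product of (1-R_i) = 0.0025
R_sys = 1 - 0.0025 = 0.9975

0.9975


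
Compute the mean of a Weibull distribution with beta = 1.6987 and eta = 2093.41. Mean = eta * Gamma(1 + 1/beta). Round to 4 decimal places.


beta = 1.6987, eta = 2093.41
1/beta = 0.5887
1 + 1/beta = 1.5887
Gamma(1.5887) = 0.8923
Mean = 2093.41 * 0.8923
Mean = 1867.9312

1867.9312


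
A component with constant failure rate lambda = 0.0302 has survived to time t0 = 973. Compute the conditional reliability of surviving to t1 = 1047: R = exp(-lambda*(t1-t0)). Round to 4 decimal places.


lambda = 0.0302
t0 = 973, t1 = 1047
t1 - t0 = 74
lambda * (t1-t0) = 0.0302 * 74 = 2.2348
R = exp(-2.2348)
R = 0.107

0.107


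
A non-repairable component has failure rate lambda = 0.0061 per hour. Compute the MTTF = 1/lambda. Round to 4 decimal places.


lambda = 0.0061
MTTF = 1 / 0.0061
MTTF = 163.9344

163.9344


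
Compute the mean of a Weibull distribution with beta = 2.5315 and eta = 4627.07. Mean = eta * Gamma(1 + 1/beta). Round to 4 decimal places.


beta = 2.5315, eta = 4627.07
1/beta = 0.395
1 + 1/beta = 1.395
Gamma(1.395) = 0.8875
Mean = 4627.07 * 0.8875
Mean = 4106.7386

4106.7386


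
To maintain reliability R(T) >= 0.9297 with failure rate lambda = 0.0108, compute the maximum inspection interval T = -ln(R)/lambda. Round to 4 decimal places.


R_target = 0.9297
lambda = 0.0108
-ln(0.9297) = 0.0729
T = 0.0729 / 0.0108
T = 6.7494

6.7494


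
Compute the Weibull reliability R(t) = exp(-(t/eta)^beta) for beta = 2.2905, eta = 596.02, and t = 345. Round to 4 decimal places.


beta = 2.2905, eta = 596.02, t = 345
t/eta = 345 / 596.02 = 0.5788
(t/eta)^beta = 0.5788^2.2905 = 0.2859
R(t) = exp(-0.2859)
R(t) = 0.7514

0.7514


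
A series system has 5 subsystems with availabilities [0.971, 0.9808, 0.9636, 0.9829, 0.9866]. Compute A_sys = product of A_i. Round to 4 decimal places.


Subsystems: [0.971, 0.9808, 0.9636, 0.9829, 0.9866]
After subsystem 1 (A=0.971): product = 0.971
After subsystem 2 (A=0.9808): product = 0.9524
After subsystem 3 (A=0.9636): product = 0.9177
After subsystem 4 (A=0.9829): product = 0.902
After subsystem 5 (A=0.9866): product = 0.8899
A_sys = 0.8899

0.8899


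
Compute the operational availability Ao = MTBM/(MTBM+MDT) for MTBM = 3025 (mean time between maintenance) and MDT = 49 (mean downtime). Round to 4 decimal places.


MTBM = 3025
MDT = 49
MTBM + MDT = 3074
Ao = 3025 / 3074
Ao = 0.9841

0.9841


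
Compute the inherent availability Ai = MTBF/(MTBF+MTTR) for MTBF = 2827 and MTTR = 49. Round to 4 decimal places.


MTBF = 2827
MTTR = 49
MTBF + MTTR = 2876
Ai = 2827 / 2876
Ai = 0.983

0.983


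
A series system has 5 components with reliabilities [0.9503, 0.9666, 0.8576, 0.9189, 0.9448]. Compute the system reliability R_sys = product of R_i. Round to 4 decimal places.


Components: [0.9503, 0.9666, 0.8576, 0.9189, 0.9448]
After component 1 (R=0.9503): product = 0.9503
After component 2 (R=0.9666): product = 0.9186
After component 3 (R=0.8576): product = 0.7878
After component 4 (R=0.9189): product = 0.7239
After component 5 (R=0.9448): product = 0.6839
R_sys = 0.6839

0.6839


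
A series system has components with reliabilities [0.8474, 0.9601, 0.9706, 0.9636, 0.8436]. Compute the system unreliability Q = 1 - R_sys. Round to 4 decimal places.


Components: [0.8474, 0.9601, 0.9706, 0.9636, 0.8436]
After component 1: product = 0.8474
After component 2: product = 0.8136
After component 3: product = 0.7897
After component 4: product = 0.7609
After component 5: product = 0.6419
R_sys = 0.6419
Q = 1 - 0.6419 = 0.3581

0.3581


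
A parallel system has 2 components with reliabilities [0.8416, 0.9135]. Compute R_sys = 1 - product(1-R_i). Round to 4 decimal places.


Components: [0.8416, 0.9135]
(1 - 0.8416) = 0.1584, running product = 0.1584
(1 - 0.9135) = 0.0865, running product = 0.0137
Product of (1-R_i) = 0.0137
R_sys = 1 - 0.0137 = 0.9863

0.9863


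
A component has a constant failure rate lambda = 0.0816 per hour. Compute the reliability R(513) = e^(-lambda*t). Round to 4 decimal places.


lambda = 0.0816
t = 513
lambda * t = 41.8608
R(t) = e^(-41.8608)
R(t) = 0.0

0.0


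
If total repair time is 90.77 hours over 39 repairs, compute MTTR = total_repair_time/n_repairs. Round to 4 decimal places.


total_repair_time = 90.77
n_repairs = 39
MTTR = 90.77 / 39
MTTR = 2.3274

2.3274


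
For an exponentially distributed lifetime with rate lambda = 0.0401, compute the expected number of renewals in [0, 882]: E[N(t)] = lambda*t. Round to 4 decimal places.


lambda = 0.0401
t = 882
E[N(t)] = lambda * t
E[N(t)] = 0.0401 * 882
E[N(t)] = 35.3682

35.3682


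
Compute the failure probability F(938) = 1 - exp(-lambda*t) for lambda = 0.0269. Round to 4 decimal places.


lambda = 0.0269, t = 938
lambda * t = 25.2322
exp(-25.2322) = 0.0
F(t) = 1 - 0.0
F(t) = 1.0

1.0


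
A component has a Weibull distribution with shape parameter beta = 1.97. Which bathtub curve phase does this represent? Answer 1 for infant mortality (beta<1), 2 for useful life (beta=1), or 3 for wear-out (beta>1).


beta = 1.97
Compare beta to 1:
beta < 1 => infant mortality (phase 1)
beta = 1 => useful life (phase 2)
beta > 1 => wear-out (phase 3)
Since beta = 1.97, this is wear-out (increasing failure rate)
Phase = 3

3


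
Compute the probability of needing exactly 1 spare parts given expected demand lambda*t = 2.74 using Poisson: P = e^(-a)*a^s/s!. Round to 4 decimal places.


a = 2.74, s = 1
e^(-a) = e^(-2.74) = 0.0646
a^s = 2.74^1 = 2.74
s! = 1
P = 0.0646 * 2.74 / 1
P = 0.1769

0.1769


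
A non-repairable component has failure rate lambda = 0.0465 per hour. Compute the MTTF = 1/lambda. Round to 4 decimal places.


lambda = 0.0465
MTTF = 1 / 0.0465
MTTF = 21.5054

21.5054


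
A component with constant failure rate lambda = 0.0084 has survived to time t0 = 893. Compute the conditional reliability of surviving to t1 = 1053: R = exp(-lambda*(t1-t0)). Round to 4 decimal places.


lambda = 0.0084
t0 = 893, t1 = 1053
t1 - t0 = 160
lambda * (t1-t0) = 0.0084 * 160 = 1.344
R = exp(-1.344)
R = 0.2608

0.2608


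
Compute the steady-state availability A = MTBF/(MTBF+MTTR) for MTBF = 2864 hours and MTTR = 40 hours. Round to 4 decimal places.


MTBF = 2864
MTTR = 40
MTBF + MTTR = 2904
A = 2864 / 2904
A = 0.9862

0.9862


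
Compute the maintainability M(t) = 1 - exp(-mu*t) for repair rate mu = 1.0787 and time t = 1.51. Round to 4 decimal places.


mu = 1.0787, t = 1.51
mu * t = 1.0787 * 1.51 = 1.6288
exp(-1.6288) = 0.1962
M(t) = 1 - 0.1962
M(t) = 0.8038

0.8038


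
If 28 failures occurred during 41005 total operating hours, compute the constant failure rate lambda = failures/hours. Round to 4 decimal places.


failures = 28
total_hours = 41005
lambda = 28 / 41005
lambda = 0.0007

0.0007


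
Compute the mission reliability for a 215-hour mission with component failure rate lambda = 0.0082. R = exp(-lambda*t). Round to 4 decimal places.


lambda = 0.0082
mission_time = 215
lambda * t = 0.0082 * 215 = 1.763
R = exp(-1.763)
R = 0.1715

0.1715


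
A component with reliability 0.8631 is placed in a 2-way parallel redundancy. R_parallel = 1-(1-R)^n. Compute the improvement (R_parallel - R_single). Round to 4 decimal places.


R_single = 0.8631, n = 2
1 - R_single = 0.1369
(1 - R_single)^n = 0.1369^2 = 0.0187
R_parallel = 1 - 0.0187 = 0.9813
Improvement = 0.9813 - 0.8631
Improvement = 0.1182

0.1182


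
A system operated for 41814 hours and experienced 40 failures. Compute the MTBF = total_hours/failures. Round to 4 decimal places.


total_hours = 41814
failures = 40
MTBF = 41814 / 40
MTBF = 1045.35

1045.35


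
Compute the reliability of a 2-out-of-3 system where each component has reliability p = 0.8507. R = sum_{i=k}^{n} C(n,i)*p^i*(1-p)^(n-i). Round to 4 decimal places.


k = 2, n = 3, p = 0.8507
i=2: C(3,2)=3 * 0.8507^2 * 0.1493^1 = 0.3241
i=3: C(3,3)=1 * 0.8507^3 * 0.1493^0 = 0.6156
R = sum of terms = 0.9398

0.9398


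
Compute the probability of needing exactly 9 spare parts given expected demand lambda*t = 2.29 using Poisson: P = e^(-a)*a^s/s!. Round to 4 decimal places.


a = 2.29, s = 9
e^(-a) = e^(-2.29) = 0.1013
a^s = 2.29^9 = 1731.8862
s! = 362880
P = 0.1013 * 1731.8862 / 362880
P = 0.0005

0.0005


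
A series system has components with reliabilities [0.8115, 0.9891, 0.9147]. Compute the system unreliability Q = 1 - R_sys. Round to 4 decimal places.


Components: [0.8115, 0.9891, 0.9147]
After component 1: product = 0.8115
After component 2: product = 0.8027
After component 3: product = 0.7342
R_sys = 0.7342
Q = 1 - 0.7342 = 0.2658

0.2658


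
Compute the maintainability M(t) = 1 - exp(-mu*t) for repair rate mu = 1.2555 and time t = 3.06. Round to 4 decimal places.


mu = 1.2555, t = 3.06
mu * t = 1.2555 * 3.06 = 3.8418
exp(-3.8418) = 0.0215
M(t) = 1 - 0.0215
M(t) = 0.9785

0.9785


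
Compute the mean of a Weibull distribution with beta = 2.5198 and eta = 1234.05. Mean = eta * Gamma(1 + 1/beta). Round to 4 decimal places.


beta = 2.5198, eta = 1234.05
1/beta = 0.3969
1 + 1/beta = 1.3969
Gamma(1.3969) = 0.8874
Mean = 1234.05 * 0.8874
Mean = 1095.1447

1095.1447


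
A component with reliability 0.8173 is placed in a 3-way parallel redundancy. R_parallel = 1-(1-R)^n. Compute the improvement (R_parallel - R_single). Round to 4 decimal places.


R_single = 0.8173, n = 3
1 - R_single = 0.1827
(1 - R_single)^n = 0.1827^3 = 0.0061
R_parallel = 1 - 0.0061 = 0.9939
Improvement = 0.9939 - 0.8173
Improvement = 0.1766

0.1766


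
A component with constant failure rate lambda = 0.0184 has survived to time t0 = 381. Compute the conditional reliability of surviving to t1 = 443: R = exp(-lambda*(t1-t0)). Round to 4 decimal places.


lambda = 0.0184
t0 = 381, t1 = 443
t1 - t0 = 62
lambda * (t1-t0) = 0.0184 * 62 = 1.1408
R = exp(-1.1408)
R = 0.3196

0.3196


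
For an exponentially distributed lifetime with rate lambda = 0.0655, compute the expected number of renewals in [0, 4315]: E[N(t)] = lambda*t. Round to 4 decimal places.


lambda = 0.0655
t = 4315
E[N(t)] = lambda * t
E[N(t)] = 0.0655 * 4315
E[N(t)] = 282.6325

282.6325


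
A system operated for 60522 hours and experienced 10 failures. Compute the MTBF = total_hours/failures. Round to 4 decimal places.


total_hours = 60522
failures = 10
MTBF = 60522 / 10
MTBF = 6052.2

6052.2


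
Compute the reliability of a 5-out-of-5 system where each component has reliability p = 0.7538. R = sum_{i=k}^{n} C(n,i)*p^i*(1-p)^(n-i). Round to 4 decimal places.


k = 5, n = 5, p = 0.7538
i=5: C(5,5)=1 * 0.7538^5 * 0.2462^0 = 0.2434
R = sum of terms = 0.2434

0.2434


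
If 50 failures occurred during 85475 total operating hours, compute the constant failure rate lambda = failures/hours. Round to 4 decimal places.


failures = 50
total_hours = 85475
lambda = 50 / 85475
lambda = 0.0006

0.0006


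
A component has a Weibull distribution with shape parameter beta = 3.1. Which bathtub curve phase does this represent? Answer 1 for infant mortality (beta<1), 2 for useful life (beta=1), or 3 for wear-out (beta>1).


beta = 3.1
Compare beta to 1:
beta < 1 => infant mortality (phase 1)
beta = 1 => useful life (phase 2)
beta > 1 => wear-out (phase 3)
Since beta = 3.1, this is wear-out (increasing failure rate)
Phase = 3

3


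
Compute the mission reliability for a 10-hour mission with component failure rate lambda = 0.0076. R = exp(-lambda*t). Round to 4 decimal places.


lambda = 0.0076
mission_time = 10
lambda * t = 0.0076 * 10 = 0.076
R = exp(-0.076)
R = 0.9268

0.9268


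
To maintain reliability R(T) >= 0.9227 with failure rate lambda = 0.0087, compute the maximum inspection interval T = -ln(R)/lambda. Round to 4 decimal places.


R_target = 0.9227
lambda = 0.0087
-ln(0.9227) = 0.0805
T = 0.0805 / 0.0087
T = 9.2473

9.2473


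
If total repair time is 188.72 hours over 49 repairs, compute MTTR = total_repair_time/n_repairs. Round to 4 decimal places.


total_repair_time = 188.72
n_repairs = 49
MTTR = 188.72 / 49
MTTR = 3.8514

3.8514


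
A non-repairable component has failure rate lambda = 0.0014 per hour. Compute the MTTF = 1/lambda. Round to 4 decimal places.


lambda = 0.0014
MTTF = 1 / 0.0014
MTTF = 714.2857

714.2857


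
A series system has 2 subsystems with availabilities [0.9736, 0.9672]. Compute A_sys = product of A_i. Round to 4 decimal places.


Subsystems: [0.9736, 0.9672]
After subsystem 1 (A=0.9736): product = 0.9736
After subsystem 2 (A=0.9672): product = 0.9417
A_sys = 0.9417

0.9417


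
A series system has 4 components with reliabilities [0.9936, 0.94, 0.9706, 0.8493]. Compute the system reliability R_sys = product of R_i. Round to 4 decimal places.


Components: [0.9936, 0.94, 0.9706, 0.8493]
After component 1 (R=0.9936): product = 0.9936
After component 2 (R=0.94): product = 0.934
After component 3 (R=0.9706): product = 0.9065
After component 4 (R=0.8493): product = 0.7699
R_sys = 0.7699

0.7699


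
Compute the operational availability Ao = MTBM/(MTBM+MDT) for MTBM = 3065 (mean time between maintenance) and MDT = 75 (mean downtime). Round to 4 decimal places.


MTBM = 3065
MDT = 75
MTBM + MDT = 3140
Ao = 3065 / 3140
Ao = 0.9761

0.9761


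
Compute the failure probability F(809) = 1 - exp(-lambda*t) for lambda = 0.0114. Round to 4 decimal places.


lambda = 0.0114, t = 809
lambda * t = 9.2226
exp(-9.2226) = 0.0001
F(t) = 1 - 0.0001
F(t) = 0.9999

0.9999


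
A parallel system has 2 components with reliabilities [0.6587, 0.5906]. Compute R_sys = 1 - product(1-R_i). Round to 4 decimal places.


Components: [0.6587, 0.5906]
(1 - 0.6587) = 0.3413, running product = 0.3413
(1 - 0.5906) = 0.4094, running product = 0.1397
Product of (1-R_i) = 0.1397
R_sys = 1 - 0.1397 = 0.8603

0.8603


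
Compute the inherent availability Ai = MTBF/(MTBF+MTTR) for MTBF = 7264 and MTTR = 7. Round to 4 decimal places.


MTBF = 7264
MTTR = 7
MTBF + MTTR = 7271
Ai = 7264 / 7271
Ai = 0.999

0.999


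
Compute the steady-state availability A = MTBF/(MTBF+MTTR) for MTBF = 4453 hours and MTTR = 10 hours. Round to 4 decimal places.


MTBF = 4453
MTTR = 10
MTBF + MTTR = 4463
A = 4453 / 4463
A = 0.9978

0.9978


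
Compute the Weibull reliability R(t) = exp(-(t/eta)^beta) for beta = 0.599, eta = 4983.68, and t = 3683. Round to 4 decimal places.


beta = 0.599, eta = 4983.68, t = 3683
t/eta = 3683 / 4983.68 = 0.739
(t/eta)^beta = 0.739^0.599 = 0.8343
R(t) = exp(-0.8343)
R(t) = 0.4342

0.4342


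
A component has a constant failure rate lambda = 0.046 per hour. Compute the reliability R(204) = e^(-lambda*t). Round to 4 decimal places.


lambda = 0.046
t = 204
lambda * t = 9.384
R(t) = e^(-9.384)
R(t) = 0.0001

0.0001


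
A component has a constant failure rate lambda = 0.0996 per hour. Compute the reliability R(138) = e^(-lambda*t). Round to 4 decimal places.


lambda = 0.0996
t = 138
lambda * t = 13.7448
R(t) = e^(-13.7448)
R(t) = 0.0

0.0


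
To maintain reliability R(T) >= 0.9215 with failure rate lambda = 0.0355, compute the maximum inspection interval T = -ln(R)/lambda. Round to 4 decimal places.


R_target = 0.9215
lambda = 0.0355
-ln(0.9215) = 0.0818
T = 0.0818 / 0.0355
T = 2.3029

2.3029


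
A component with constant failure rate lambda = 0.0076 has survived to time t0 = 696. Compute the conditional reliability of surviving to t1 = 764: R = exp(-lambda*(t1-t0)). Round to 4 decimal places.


lambda = 0.0076
t0 = 696, t1 = 764
t1 - t0 = 68
lambda * (t1-t0) = 0.0076 * 68 = 0.5168
R = exp(-0.5168)
R = 0.5964

0.5964


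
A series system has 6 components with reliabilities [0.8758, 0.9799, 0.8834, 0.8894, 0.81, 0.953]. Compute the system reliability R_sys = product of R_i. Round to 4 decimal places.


Components: [0.8758, 0.9799, 0.8834, 0.8894, 0.81, 0.953]
After component 1 (R=0.8758): product = 0.8758
After component 2 (R=0.9799): product = 0.8582
After component 3 (R=0.8834): product = 0.7581
After component 4 (R=0.8894): product = 0.6743
After component 5 (R=0.81): product = 0.5462
After component 6 (R=0.953): product = 0.5205
R_sys = 0.5205

0.5205


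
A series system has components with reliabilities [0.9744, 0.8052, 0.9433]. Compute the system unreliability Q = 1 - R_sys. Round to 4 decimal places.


Components: [0.9744, 0.8052, 0.9433]
After component 1: product = 0.9744
After component 2: product = 0.7846
After component 3: product = 0.7401
R_sys = 0.7401
Q = 1 - 0.7401 = 0.2599

0.2599


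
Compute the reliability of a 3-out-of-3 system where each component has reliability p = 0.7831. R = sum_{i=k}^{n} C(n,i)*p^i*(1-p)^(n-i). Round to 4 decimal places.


k = 3, n = 3, p = 0.7831
i=3: C(3,3)=1 * 0.7831^3 * 0.2169^0 = 0.4802
R = sum of terms = 0.4802

0.4802


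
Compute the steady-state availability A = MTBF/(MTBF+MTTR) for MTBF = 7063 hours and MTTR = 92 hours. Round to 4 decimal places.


MTBF = 7063
MTTR = 92
MTBF + MTTR = 7155
A = 7063 / 7155
A = 0.9871

0.9871


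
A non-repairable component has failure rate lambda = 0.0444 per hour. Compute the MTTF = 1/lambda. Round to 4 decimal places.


lambda = 0.0444
MTTF = 1 / 0.0444
MTTF = 22.5225

22.5225


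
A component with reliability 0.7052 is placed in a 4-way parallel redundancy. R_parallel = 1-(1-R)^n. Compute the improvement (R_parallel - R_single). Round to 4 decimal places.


R_single = 0.7052, n = 4
1 - R_single = 0.2948
(1 - R_single)^n = 0.2948^4 = 0.0076
R_parallel = 1 - 0.0076 = 0.9924
Improvement = 0.9924 - 0.7052
Improvement = 0.2872

0.2872


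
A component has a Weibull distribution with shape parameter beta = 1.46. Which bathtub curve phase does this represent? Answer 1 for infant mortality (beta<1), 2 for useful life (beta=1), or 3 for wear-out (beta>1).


beta = 1.46
Compare beta to 1:
beta < 1 => infant mortality (phase 1)
beta = 1 => useful life (phase 2)
beta > 1 => wear-out (phase 3)
Since beta = 1.46, this is wear-out (increasing failure rate)
Phase = 3

3


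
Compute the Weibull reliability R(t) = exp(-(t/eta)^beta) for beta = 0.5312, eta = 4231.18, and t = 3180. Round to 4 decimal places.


beta = 0.5312, eta = 4231.18, t = 3180
t/eta = 3180 / 4231.18 = 0.7516
(t/eta)^beta = 0.7516^0.5312 = 0.8592
R(t) = exp(-0.8592)
R(t) = 0.4235

0.4235


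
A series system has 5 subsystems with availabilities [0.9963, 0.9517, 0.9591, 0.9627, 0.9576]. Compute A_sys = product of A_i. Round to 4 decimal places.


Subsystems: [0.9963, 0.9517, 0.9591, 0.9627, 0.9576]
After subsystem 1 (A=0.9963): product = 0.9963
After subsystem 2 (A=0.9517): product = 0.9482
After subsystem 3 (A=0.9591): product = 0.9094
After subsystem 4 (A=0.9627): product = 0.8755
After subsystem 5 (A=0.9576): product = 0.8384
A_sys = 0.8384

0.8384


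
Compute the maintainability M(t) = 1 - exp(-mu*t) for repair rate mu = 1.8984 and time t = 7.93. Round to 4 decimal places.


mu = 1.8984, t = 7.93
mu * t = 1.8984 * 7.93 = 15.0543
exp(-15.0543) = 0.0
M(t) = 1 - 0.0
M(t) = 1.0

1.0


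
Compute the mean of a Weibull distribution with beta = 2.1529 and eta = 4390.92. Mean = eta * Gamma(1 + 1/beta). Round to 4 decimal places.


beta = 2.1529, eta = 4390.92
1/beta = 0.4645
1 + 1/beta = 1.4645
Gamma(1.4645) = 0.8856
Mean = 4390.92 * 0.8856
Mean = 3888.6281

3888.6281


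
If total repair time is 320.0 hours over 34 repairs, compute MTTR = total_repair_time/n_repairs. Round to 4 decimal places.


total_repair_time = 320.0
n_repairs = 34
MTTR = 320.0 / 34
MTTR = 9.4118

9.4118


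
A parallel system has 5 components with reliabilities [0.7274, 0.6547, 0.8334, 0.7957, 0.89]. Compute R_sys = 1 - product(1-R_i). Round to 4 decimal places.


Components: [0.7274, 0.6547, 0.8334, 0.7957, 0.89]
(1 - 0.7274) = 0.2726, running product = 0.2726
(1 - 0.6547) = 0.3453, running product = 0.0941
(1 - 0.8334) = 0.1666, running product = 0.0157
(1 - 0.7957) = 0.2043, running product = 0.0032
(1 - 0.89) = 0.11, running product = 0.0004
Product of (1-R_i) = 0.0004
R_sys = 1 - 0.0004 = 0.9996

0.9996


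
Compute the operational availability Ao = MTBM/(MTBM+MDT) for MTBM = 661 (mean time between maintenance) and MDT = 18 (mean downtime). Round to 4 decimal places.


MTBM = 661
MDT = 18
MTBM + MDT = 679
Ao = 661 / 679
Ao = 0.9735

0.9735


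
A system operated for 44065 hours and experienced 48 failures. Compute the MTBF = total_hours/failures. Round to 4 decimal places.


total_hours = 44065
failures = 48
MTBF = 44065 / 48
MTBF = 918.0208

918.0208


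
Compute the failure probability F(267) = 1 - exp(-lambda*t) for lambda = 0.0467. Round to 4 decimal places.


lambda = 0.0467, t = 267
lambda * t = 12.4689
exp(-12.4689) = 0.0
F(t) = 1 - 0.0
F(t) = 1.0

1.0


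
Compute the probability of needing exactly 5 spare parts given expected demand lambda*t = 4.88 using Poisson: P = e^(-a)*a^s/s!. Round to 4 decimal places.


a = 4.88, s = 5
e^(-a) = e^(-4.88) = 0.0076
a^s = 4.88^5 = 2767.5732
s! = 120
P = 0.0076 * 2767.5732 / 120
P = 0.1752

0.1752


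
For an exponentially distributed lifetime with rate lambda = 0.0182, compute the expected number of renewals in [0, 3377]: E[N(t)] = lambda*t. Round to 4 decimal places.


lambda = 0.0182
t = 3377
E[N(t)] = lambda * t
E[N(t)] = 0.0182 * 3377
E[N(t)] = 61.4614

61.4614


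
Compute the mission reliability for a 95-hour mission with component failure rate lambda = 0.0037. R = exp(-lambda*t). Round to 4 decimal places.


lambda = 0.0037
mission_time = 95
lambda * t = 0.0037 * 95 = 0.3515
R = exp(-0.3515)
R = 0.7036

0.7036


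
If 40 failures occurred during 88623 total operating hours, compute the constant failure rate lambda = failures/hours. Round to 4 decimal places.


failures = 40
total_hours = 88623
lambda = 40 / 88623
lambda = 0.0005

0.0005


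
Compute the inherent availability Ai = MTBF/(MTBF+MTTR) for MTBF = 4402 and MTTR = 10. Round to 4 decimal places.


MTBF = 4402
MTTR = 10
MTBF + MTTR = 4412
Ai = 4402 / 4412
Ai = 0.9977

0.9977


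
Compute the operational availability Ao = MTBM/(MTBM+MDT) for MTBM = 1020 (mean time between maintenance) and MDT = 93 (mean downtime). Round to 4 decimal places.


MTBM = 1020
MDT = 93
MTBM + MDT = 1113
Ao = 1020 / 1113
Ao = 0.9164

0.9164


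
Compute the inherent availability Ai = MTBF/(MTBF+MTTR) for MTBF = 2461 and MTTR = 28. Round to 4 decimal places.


MTBF = 2461
MTTR = 28
MTBF + MTTR = 2489
Ai = 2461 / 2489
Ai = 0.9888

0.9888


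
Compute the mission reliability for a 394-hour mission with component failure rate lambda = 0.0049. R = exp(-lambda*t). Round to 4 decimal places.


lambda = 0.0049
mission_time = 394
lambda * t = 0.0049 * 394 = 1.9306
R = exp(-1.9306)
R = 0.1451

0.1451


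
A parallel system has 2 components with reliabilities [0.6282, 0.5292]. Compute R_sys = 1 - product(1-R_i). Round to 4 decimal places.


Components: [0.6282, 0.5292]
(1 - 0.6282) = 0.3718, running product = 0.3718
(1 - 0.5292) = 0.4708, running product = 0.175
Product of (1-R_i) = 0.175
R_sys = 1 - 0.175 = 0.825

0.825


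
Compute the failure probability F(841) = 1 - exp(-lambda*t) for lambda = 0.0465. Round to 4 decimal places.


lambda = 0.0465, t = 841
lambda * t = 39.1065
exp(-39.1065) = 0.0
F(t) = 1 - 0.0
F(t) = 1.0

1.0


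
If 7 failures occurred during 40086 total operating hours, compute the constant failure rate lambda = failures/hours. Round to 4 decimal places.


failures = 7
total_hours = 40086
lambda = 7 / 40086
lambda = 0.0002

0.0002


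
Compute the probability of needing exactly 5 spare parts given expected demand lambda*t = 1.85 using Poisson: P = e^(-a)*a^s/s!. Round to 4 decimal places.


a = 1.85, s = 5
e^(-a) = e^(-1.85) = 0.1572
a^s = 1.85^5 = 21.67
s! = 120
P = 0.1572 * 21.67 / 120
P = 0.0284

0.0284


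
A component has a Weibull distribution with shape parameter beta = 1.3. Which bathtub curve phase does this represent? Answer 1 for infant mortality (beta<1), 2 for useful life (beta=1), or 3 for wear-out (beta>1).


beta = 1.3
Compare beta to 1:
beta < 1 => infant mortality (phase 1)
beta = 1 => useful life (phase 2)
beta > 1 => wear-out (phase 3)
Since beta = 1.3, this is wear-out (increasing failure rate)
Phase = 3

3


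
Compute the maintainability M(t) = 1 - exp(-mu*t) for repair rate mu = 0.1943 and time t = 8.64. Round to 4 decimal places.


mu = 0.1943, t = 8.64
mu * t = 0.1943 * 8.64 = 1.6788
exp(-1.6788) = 0.1866
M(t) = 1 - 0.1866
M(t) = 0.8134

0.8134


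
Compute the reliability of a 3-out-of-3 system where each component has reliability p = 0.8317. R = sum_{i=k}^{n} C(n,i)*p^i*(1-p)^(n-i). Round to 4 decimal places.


k = 3, n = 3, p = 0.8317
i=3: C(3,3)=1 * 0.8317^3 * 0.1683^0 = 0.5753
R = sum of terms = 0.5753

0.5753


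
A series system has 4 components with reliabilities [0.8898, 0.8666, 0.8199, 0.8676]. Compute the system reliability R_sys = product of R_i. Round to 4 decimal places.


Components: [0.8898, 0.8666, 0.8199, 0.8676]
After component 1 (R=0.8898): product = 0.8898
After component 2 (R=0.8666): product = 0.7711
After component 3 (R=0.8199): product = 0.6322
After component 4 (R=0.8676): product = 0.5485
R_sys = 0.5485

0.5485


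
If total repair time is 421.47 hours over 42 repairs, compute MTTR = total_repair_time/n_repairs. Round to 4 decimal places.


total_repair_time = 421.47
n_repairs = 42
MTTR = 421.47 / 42
MTTR = 10.035

10.035


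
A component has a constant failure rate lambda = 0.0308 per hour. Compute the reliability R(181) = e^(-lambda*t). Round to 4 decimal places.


lambda = 0.0308
t = 181
lambda * t = 5.5748
R(t) = e^(-5.5748)
R(t) = 0.0038

0.0038


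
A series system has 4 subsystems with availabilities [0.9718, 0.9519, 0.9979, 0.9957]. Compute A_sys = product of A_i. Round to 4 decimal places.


Subsystems: [0.9718, 0.9519, 0.9979, 0.9957]
After subsystem 1 (A=0.9718): product = 0.9718
After subsystem 2 (A=0.9519): product = 0.9251
After subsystem 3 (A=0.9979): product = 0.9231
After subsystem 4 (A=0.9957): product = 0.9191
A_sys = 0.9191

0.9191


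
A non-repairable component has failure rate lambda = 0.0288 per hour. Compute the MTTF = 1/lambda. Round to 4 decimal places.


lambda = 0.0288
MTTF = 1 / 0.0288
MTTF = 34.7222

34.7222


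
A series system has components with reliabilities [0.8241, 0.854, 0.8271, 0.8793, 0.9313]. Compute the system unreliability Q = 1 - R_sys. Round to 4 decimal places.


Components: [0.8241, 0.854, 0.8271, 0.8793, 0.9313]
After component 1: product = 0.8241
After component 2: product = 0.7038
After component 3: product = 0.5821
After component 4: product = 0.5118
After component 5: product = 0.4767
R_sys = 0.4767
Q = 1 - 0.4767 = 0.5233

0.5233


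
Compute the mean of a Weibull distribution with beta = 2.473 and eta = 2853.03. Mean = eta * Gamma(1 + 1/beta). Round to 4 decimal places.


beta = 2.473, eta = 2853.03
1/beta = 0.4044
1 + 1/beta = 1.4044
Gamma(1.4044) = 0.887
Mean = 2853.03 * 0.887
Mean = 2530.7365

2530.7365


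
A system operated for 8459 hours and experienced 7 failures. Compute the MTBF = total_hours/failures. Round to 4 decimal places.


total_hours = 8459
failures = 7
MTBF = 8459 / 7
MTBF = 1208.4286

1208.4286


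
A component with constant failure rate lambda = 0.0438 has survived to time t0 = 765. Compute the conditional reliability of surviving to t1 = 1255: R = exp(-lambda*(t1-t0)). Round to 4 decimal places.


lambda = 0.0438
t0 = 765, t1 = 1255
t1 - t0 = 490
lambda * (t1-t0) = 0.0438 * 490 = 21.462
R = exp(-21.462)
R = 0.0

0.0


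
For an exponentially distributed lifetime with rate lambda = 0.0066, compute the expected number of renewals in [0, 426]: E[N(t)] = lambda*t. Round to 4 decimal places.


lambda = 0.0066
t = 426
E[N(t)] = lambda * t
E[N(t)] = 0.0066 * 426
E[N(t)] = 2.8116

2.8116


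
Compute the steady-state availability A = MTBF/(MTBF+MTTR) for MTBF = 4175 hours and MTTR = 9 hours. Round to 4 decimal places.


MTBF = 4175
MTTR = 9
MTBF + MTTR = 4184
A = 4175 / 4184
A = 0.9978

0.9978


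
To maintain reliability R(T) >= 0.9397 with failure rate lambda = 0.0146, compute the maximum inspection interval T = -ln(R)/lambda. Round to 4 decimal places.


R_target = 0.9397
lambda = 0.0146
-ln(0.9397) = 0.0622
T = 0.0622 / 0.0146
T = 4.2599

4.2599


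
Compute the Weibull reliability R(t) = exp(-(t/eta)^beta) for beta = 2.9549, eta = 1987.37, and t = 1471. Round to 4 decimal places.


beta = 2.9549, eta = 1987.37, t = 1471
t/eta = 1471 / 1987.37 = 0.7402
(t/eta)^beta = 0.7402^2.9549 = 0.4111
R(t) = exp(-0.4111)
R(t) = 0.663

0.663


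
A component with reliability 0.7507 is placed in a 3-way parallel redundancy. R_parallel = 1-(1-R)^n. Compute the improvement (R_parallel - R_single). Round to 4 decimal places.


R_single = 0.7507, n = 3
1 - R_single = 0.2493
(1 - R_single)^n = 0.2493^3 = 0.0155
R_parallel = 1 - 0.0155 = 0.9845
Improvement = 0.9845 - 0.7507
Improvement = 0.2338

0.2338


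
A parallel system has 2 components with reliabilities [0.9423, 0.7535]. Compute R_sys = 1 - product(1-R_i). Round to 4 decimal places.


Components: [0.9423, 0.7535]
(1 - 0.9423) = 0.0577, running product = 0.0577
(1 - 0.7535) = 0.2465, running product = 0.0142
Product of (1-R_i) = 0.0142
R_sys = 1 - 0.0142 = 0.9858

0.9858


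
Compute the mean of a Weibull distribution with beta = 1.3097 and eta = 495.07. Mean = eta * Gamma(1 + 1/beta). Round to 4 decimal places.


beta = 1.3097, eta = 495.07
1/beta = 0.7635
1 + 1/beta = 1.7635
Gamma(1.7635) = 0.9222
Mean = 495.07 * 0.9222
Mean = 456.5586

456.5586


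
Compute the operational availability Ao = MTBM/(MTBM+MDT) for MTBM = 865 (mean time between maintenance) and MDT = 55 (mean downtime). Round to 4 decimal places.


MTBM = 865
MDT = 55
MTBM + MDT = 920
Ao = 865 / 920
Ao = 0.9402

0.9402


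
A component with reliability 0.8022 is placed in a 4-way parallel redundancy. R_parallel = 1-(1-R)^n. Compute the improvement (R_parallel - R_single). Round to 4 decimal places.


R_single = 0.8022, n = 4
1 - R_single = 0.1978
(1 - R_single)^n = 0.1978^4 = 0.0015
R_parallel = 1 - 0.0015 = 0.9985
Improvement = 0.9985 - 0.8022
Improvement = 0.1963

0.1963


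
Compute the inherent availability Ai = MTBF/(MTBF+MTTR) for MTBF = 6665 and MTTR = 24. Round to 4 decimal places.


MTBF = 6665
MTTR = 24
MTBF + MTTR = 6689
Ai = 6665 / 6689
Ai = 0.9964

0.9964


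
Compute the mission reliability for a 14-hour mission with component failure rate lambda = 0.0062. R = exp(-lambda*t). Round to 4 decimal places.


lambda = 0.0062
mission_time = 14
lambda * t = 0.0062 * 14 = 0.0868
R = exp(-0.0868)
R = 0.9169

0.9169


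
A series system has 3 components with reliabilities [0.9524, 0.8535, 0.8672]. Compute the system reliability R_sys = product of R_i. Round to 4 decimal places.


Components: [0.9524, 0.8535, 0.8672]
After component 1 (R=0.9524): product = 0.9524
After component 2 (R=0.8535): product = 0.8129
After component 3 (R=0.8672): product = 0.7049
R_sys = 0.7049

0.7049


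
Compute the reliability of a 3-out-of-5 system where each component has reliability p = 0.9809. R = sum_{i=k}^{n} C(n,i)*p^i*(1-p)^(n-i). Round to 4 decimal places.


k = 3, n = 5, p = 0.9809
i=3: C(5,3)=10 * 0.9809^3 * 0.0191^2 = 0.0034
i=4: C(5,4)=5 * 0.9809^4 * 0.0191^1 = 0.0884
i=5: C(5,5)=1 * 0.9809^5 * 0.0191^0 = 0.9081
R = sum of terms = 0.9999

0.9999
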